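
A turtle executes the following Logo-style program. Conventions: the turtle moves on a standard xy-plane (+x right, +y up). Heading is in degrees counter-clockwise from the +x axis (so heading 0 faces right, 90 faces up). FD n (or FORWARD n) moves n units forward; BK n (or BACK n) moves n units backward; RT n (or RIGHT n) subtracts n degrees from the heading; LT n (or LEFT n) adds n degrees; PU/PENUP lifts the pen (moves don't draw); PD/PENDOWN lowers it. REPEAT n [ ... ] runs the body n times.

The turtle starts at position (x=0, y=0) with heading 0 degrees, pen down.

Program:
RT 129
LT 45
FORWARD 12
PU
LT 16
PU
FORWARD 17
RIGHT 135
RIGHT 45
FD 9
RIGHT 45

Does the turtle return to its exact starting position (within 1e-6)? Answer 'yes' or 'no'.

Executing turtle program step by step:
Start: pos=(0,0), heading=0, pen down
RT 129: heading 0 -> 231
LT 45: heading 231 -> 276
FD 12: (0,0) -> (1.254,-11.934) [heading=276, draw]
PU: pen up
LT 16: heading 276 -> 292
PU: pen up
FD 17: (1.254,-11.934) -> (7.623,-27.696) [heading=292, move]
RT 135: heading 292 -> 157
RT 45: heading 157 -> 112
FD 9: (7.623,-27.696) -> (4.251,-19.352) [heading=112, move]
RT 45: heading 112 -> 67
Final: pos=(4.251,-19.352), heading=67, 1 segment(s) drawn

Start position: (0, 0)
Final position: (4.251, -19.352)
Distance = 19.813; >= 1e-6 -> NOT closed

Answer: no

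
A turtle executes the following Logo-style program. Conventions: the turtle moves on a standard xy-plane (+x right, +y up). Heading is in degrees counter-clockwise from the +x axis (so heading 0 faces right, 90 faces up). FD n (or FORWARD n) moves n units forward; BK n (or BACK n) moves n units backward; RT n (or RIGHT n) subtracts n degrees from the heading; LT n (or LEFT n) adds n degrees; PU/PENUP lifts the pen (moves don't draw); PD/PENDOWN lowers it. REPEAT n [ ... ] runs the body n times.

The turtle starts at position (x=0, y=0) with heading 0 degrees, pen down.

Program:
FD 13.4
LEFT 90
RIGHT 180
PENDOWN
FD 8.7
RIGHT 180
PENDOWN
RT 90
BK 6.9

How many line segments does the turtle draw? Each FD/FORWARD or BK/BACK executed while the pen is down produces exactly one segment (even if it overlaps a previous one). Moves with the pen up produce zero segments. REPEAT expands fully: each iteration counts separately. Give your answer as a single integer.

Answer: 3

Derivation:
Executing turtle program step by step:
Start: pos=(0,0), heading=0, pen down
FD 13.4: (0,0) -> (13.4,0) [heading=0, draw]
LT 90: heading 0 -> 90
RT 180: heading 90 -> 270
PD: pen down
FD 8.7: (13.4,0) -> (13.4,-8.7) [heading=270, draw]
RT 180: heading 270 -> 90
PD: pen down
RT 90: heading 90 -> 0
BK 6.9: (13.4,-8.7) -> (6.5,-8.7) [heading=0, draw]
Final: pos=(6.5,-8.7), heading=0, 3 segment(s) drawn
Segments drawn: 3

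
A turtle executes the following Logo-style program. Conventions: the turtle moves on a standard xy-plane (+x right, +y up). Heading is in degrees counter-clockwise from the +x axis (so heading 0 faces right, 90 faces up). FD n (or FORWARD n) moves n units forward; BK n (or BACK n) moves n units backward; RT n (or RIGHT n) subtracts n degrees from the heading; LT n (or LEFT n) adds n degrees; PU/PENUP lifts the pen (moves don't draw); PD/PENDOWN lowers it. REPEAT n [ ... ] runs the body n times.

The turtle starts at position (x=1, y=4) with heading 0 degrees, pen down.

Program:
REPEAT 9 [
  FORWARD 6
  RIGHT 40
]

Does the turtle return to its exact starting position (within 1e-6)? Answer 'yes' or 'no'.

Answer: yes

Derivation:
Executing turtle program step by step:
Start: pos=(1,4), heading=0, pen down
REPEAT 9 [
  -- iteration 1/9 --
  FD 6: (1,4) -> (7,4) [heading=0, draw]
  RT 40: heading 0 -> 320
  -- iteration 2/9 --
  FD 6: (7,4) -> (11.596,0.143) [heading=320, draw]
  RT 40: heading 320 -> 280
  -- iteration 3/9 --
  FD 6: (11.596,0.143) -> (12.638,-5.766) [heading=280, draw]
  RT 40: heading 280 -> 240
  -- iteration 4/9 --
  FD 6: (12.638,-5.766) -> (9.638,-10.962) [heading=240, draw]
  RT 40: heading 240 -> 200
  -- iteration 5/9 --
  FD 6: (9.638,-10.962) -> (4,-13.014) [heading=200, draw]
  RT 40: heading 200 -> 160
  -- iteration 6/9 --
  FD 6: (4,-13.014) -> (-1.638,-10.962) [heading=160, draw]
  RT 40: heading 160 -> 120
  -- iteration 7/9 --
  FD 6: (-1.638,-10.962) -> (-4.638,-5.766) [heading=120, draw]
  RT 40: heading 120 -> 80
  -- iteration 8/9 --
  FD 6: (-4.638,-5.766) -> (-3.596,0.143) [heading=80, draw]
  RT 40: heading 80 -> 40
  -- iteration 9/9 --
  FD 6: (-3.596,0.143) -> (1,4) [heading=40, draw]
  RT 40: heading 40 -> 0
]
Final: pos=(1,4), heading=0, 9 segment(s) drawn

Start position: (1, 4)
Final position: (1, 4)
Distance = 0; < 1e-6 -> CLOSED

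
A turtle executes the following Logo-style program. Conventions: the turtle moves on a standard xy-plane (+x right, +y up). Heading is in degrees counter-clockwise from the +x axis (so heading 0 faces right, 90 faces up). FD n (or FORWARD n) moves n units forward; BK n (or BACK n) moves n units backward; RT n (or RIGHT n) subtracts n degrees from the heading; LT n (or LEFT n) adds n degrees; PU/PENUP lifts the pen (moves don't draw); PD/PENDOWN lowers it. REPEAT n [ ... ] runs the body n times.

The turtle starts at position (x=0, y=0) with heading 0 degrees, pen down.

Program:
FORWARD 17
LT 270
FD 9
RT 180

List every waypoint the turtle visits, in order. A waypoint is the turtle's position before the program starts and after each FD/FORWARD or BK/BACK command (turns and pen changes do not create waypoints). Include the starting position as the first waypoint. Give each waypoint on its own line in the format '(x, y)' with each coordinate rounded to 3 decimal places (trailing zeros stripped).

Answer: (0, 0)
(17, 0)
(17, -9)

Derivation:
Executing turtle program step by step:
Start: pos=(0,0), heading=0, pen down
FD 17: (0,0) -> (17,0) [heading=0, draw]
LT 270: heading 0 -> 270
FD 9: (17,0) -> (17,-9) [heading=270, draw]
RT 180: heading 270 -> 90
Final: pos=(17,-9), heading=90, 2 segment(s) drawn
Waypoints (3 total):
(0, 0)
(17, 0)
(17, -9)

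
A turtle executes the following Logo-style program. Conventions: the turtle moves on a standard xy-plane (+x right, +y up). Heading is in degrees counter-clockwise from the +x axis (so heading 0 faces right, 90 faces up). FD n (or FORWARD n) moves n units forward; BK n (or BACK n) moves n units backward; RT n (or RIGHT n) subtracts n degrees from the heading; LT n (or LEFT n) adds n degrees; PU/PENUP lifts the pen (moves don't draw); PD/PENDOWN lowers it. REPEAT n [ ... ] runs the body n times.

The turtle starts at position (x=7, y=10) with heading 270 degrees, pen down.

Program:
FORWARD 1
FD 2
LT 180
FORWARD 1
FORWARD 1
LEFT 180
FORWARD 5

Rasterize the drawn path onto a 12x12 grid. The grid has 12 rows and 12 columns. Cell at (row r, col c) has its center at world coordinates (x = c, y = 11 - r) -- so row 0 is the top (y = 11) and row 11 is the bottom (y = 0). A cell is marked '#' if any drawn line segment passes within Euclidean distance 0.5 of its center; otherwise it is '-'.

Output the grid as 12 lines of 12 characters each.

Answer: ------------
-------#----
-------#----
-------#----
-------#----
-------#----
-------#----
-------#----
------------
------------
------------
------------

Derivation:
Segment 0: (7,10) -> (7,9)
Segment 1: (7,9) -> (7,7)
Segment 2: (7,7) -> (7,8)
Segment 3: (7,8) -> (7,9)
Segment 4: (7,9) -> (7,4)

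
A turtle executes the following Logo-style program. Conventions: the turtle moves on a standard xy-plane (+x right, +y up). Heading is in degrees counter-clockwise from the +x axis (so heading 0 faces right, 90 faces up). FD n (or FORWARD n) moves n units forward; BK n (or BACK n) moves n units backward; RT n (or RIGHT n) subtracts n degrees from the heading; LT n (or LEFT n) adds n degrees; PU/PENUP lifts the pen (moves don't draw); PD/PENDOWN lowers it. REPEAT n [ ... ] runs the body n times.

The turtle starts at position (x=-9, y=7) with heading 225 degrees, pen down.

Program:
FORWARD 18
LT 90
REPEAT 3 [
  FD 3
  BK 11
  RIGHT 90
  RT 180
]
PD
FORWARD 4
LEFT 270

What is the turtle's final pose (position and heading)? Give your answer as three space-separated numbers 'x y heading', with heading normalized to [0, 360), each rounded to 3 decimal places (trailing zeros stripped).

Executing turtle program step by step:
Start: pos=(-9,7), heading=225, pen down
FD 18: (-9,7) -> (-21.728,-5.728) [heading=225, draw]
LT 90: heading 225 -> 315
REPEAT 3 [
  -- iteration 1/3 --
  FD 3: (-21.728,-5.728) -> (-19.607,-7.849) [heading=315, draw]
  BK 11: (-19.607,-7.849) -> (-27.385,-0.071) [heading=315, draw]
  RT 90: heading 315 -> 225
  RT 180: heading 225 -> 45
  -- iteration 2/3 --
  FD 3: (-27.385,-0.071) -> (-25.263,2.05) [heading=45, draw]
  BK 11: (-25.263,2.05) -> (-33.042,-5.728) [heading=45, draw]
  RT 90: heading 45 -> 315
  RT 180: heading 315 -> 135
  -- iteration 3/3 --
  FD 3: (-33.042,-5.728) -> (-35.163,-3.607) [heading=135, draw]
  BK 11: (-35.163,-3.607) -> (-27.385,-11.385) [heading=135, draw]
  RT 90: heading 135 -> 45
  RT 180: heading 45 -> 225
]
PD: pen down
FD 4: (-27.385,-11.385) -> (-30.213,-14.213) [heading=225, draw]
LT 270: heading 225 -> 135
Final: pos=(-30.213,-14.213), heading=135, 8 segment(s) drawn

Answer: -30.213 -14.213 135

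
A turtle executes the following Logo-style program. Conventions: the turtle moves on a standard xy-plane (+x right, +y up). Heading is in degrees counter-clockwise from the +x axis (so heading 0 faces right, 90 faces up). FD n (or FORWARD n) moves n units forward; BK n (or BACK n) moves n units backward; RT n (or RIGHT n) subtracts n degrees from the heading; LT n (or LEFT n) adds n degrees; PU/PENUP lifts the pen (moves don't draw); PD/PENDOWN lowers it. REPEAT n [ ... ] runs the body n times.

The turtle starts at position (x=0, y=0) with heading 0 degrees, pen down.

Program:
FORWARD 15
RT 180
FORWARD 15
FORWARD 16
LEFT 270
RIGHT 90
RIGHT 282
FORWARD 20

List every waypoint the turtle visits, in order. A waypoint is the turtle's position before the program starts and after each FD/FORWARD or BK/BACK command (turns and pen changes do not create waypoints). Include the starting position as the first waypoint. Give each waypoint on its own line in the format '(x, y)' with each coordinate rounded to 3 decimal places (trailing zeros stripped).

Executing turtle program step by step:
Start: pos=(0,0), heading=0, pen down
FD 15: (0,0) -> (15,0) [heading=0, draw]
RT 180: heading 0 -> 180
FD 15: (15,0) -> (0,0) [heading=180, draw]
FD 16: (0,0) -> (-16,0) [heading=180, draw]
LT 270: heading 180 -> 90
RT 90: heading 90 -> 0
RT 282: heading 0 -> 78
FD 20: (-16,0) -> (-11.842,19.563) [heading=78, draw]
Final: pos=(-11.842,19.563), heading=78, 4 segment(s) drawn
Waypoints (5 total):
(0, 0)
(15, 0)
(0, 0)
(-16, 0)
(-11.842, 19.563)

Answer: (0, 0)
(15, 0)
(0, 0)
(-16, 0)
(-11.842, 19.563)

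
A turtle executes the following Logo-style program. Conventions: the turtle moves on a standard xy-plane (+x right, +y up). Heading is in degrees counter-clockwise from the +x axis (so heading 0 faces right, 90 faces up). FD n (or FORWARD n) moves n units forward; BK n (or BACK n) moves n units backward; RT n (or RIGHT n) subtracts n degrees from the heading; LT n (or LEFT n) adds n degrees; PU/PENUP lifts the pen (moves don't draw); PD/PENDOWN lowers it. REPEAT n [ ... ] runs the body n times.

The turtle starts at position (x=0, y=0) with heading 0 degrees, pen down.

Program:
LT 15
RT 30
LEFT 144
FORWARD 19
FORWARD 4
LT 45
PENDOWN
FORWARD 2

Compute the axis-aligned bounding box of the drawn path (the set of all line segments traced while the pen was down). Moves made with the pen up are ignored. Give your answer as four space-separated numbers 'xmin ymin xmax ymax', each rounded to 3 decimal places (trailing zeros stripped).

Executing turtle program step by step:
Start: pos=(0,0), heading=0, pen down
LT 15: heading 0 -> 15
RT 30: heading 15 -> 345
LT 144: heading 345 -> 129
FD 19: (0,0) -> (-11.957,14.766) [heading=129, draw]
FD 4: (-11.957,14.766) -> (-14.474,17.874) [heading=129, draw]
LT 45: heading 129 -> 174
PD: pen down
FD 2: (-14.474,17.874) -> (-16.463,18.083) [heading=174, draw]
Final: pos=(-16.463,18.083), heading=174, 3 segment(s) drawn

Segment endpoints: x in {-16.463, -14.474, -11.957, 0}, y in {0, 14.766, 17.874, 18.083}
xmin=-16.463, ymin=0, xmax=0, ymax=18.083

Answer: -16.463 0 0 18.083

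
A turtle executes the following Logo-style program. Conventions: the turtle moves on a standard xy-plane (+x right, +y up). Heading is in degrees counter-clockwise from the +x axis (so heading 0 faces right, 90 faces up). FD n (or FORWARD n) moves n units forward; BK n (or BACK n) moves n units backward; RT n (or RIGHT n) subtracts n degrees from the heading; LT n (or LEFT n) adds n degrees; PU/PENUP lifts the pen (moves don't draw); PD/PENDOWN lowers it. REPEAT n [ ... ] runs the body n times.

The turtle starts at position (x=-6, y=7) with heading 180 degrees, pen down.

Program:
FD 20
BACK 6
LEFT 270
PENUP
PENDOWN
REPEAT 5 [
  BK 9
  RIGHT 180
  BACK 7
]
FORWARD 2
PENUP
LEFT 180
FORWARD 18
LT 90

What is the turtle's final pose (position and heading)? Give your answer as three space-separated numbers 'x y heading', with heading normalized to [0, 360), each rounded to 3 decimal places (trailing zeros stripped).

Answer: -20 21 180

Derivation:
Executing turtle program step by step:
Start: pos=(-6,7), heading=180, pen down
FD 20: (-6,7) -> (-26,7) [heading=180, draw]
BK 6: (-26,7) -> (-20,7) [heading=180, draw]
LT 270: heading 180 -> 90
PU: pen up
PD: pen down
REPEAT 5 [
  -- iteration 1/5 --
  BK 9: (-20,7) -> (-20,-2) [heading=90, draw]
  RT 180: heading 90 -> 270
  BK 7: (-20,-2) -> (-20,5) [heading=270, draw]
  -- iteration 2/5 --
  BK 9: (-20,5) -> (-20,14) [heading=270, draw]
  RT 180: heading 270 -> 90
  BK 7: (-20,14) -> (-20,7) [heading=90, draw]
  -- iteration 3/5 --
  BK 9: (-20,7) -> (-20,-2) [heading=90, draw]
  RT 180: heading 90 -> 270
  BK 7: (-20,-2) -> (-20,5) [heading=270, draw]
  -- iteration 4/5 --
  BK 9: (-20,5) -> (-20,14) [heading=270, draw]
  RT 180: heading 270 -> 90
  BK 7: (-20,14) -> (-20,7) [heading=90, draw]
  -- iteration 5/5 --
  BK 9: (-20,7) -> (-20,-2) [heading=90, draw]
  RT 180: heading 90 -> 270
  BK 7: (-20,-2) -> (-20,5) [heading=270, draw]
]
FD 2: (-20,5) -> (-20,3) [heading=270, draw]
PU: pen up
LT 180: heading 270 -> 90
FD 18: (-20,3) -> (-20,21) [heading=90, move]
LT 90: heading 90 -> 180
Final: pos=(-20,21), heading=180, 13 segment(s) drawn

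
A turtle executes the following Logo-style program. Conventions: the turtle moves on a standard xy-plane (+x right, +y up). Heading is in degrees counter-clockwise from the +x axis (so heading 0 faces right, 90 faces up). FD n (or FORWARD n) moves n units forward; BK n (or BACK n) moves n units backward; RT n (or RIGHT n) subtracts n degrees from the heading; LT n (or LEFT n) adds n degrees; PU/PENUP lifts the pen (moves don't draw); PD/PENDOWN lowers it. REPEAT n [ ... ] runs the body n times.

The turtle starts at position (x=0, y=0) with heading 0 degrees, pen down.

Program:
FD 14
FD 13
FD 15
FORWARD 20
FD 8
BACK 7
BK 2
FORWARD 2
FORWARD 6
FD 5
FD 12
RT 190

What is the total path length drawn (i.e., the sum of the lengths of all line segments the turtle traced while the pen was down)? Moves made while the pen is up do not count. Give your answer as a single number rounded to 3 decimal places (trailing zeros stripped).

Answer: 104

Derivation:
Executing turtle program step by step:
Start: pos=(0,0), heading=0, pen down
FD 14: (0,0) -> (14,0) [heading=0, draw]
FD 13: (14,0) -> (27,0) [heading=0, draw]
FD 15: (27,0) -> (42,0) [heading=0, draw]
FD 20: (42,0) -> (62,0) [heading=0, draw]
FD 8: (62,0) -> (70,0) [heading=0, draw]
BK 7: (70,0) -> (63,0) [heading=0, draw]
BK 2: (63,0) -> (61,0) [heading=0, draw]
FD 2: (61,0) -> (63,0) [heading=0, draw]
FD 6: (63,0) -> (69,0) [heading=0, draw]
FD 5: (69,0) -> (74,0) [heading=0, draw]
FD 12: (74,0) -> (86,0) [heading=0, draw]
RT 190: heading 0 -> 170
Final: pos=(86,0), heading=170, 11 segment(s) drawn

Segment lengths:
  seg 1: (0,0) -> (14,0), length = 14
  seg 2: (14,0) -> (27,0), length = 13
  seg 3: (27,0) -> (42,0), length = 15
  seg 4: (42,0) -> (62,0), length = 20
  seg 5: (62,0) -> (70,0), length = 8
  seg 6: (70,0) -> (63,0), length = 7
  seg 7: (63,0) -> (61,0), length = 2
  seg 8: (61,0) -> (63,0), length = 2
  seg 9: (63,0) -> (69,0), length = 6
  seg 10: (69,0) -> (74,0), length = 5
  seg 11: (74,0) -> (86,0), length = 12
Total = 104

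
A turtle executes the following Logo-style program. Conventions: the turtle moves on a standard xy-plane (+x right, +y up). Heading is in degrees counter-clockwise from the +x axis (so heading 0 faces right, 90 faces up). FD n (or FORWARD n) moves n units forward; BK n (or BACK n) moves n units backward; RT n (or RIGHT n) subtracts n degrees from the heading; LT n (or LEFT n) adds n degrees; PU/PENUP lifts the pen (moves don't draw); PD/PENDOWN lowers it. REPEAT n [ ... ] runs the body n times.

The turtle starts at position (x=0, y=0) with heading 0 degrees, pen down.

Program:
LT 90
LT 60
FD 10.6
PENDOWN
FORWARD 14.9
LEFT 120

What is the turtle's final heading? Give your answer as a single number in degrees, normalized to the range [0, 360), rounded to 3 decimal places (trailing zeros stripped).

Executing turtle program step by step:
Start: pos=(0,0), heading=0, pen down
LT 90: heading 0 -> 90
LT 60: heading 90 -> 150
FD 10.6: (0,0) -> (-9.18,5.3) [heading=150, draw]
PD: pen down
FD 14.9: (-9.18,5.3) -> (-22.084,12.75) [heading=150, draw]
LT 120: heading 150 -> 270
Final: pos=(-22.084,12.75), heading=270, 2 segment(s) drawn

Answer: 270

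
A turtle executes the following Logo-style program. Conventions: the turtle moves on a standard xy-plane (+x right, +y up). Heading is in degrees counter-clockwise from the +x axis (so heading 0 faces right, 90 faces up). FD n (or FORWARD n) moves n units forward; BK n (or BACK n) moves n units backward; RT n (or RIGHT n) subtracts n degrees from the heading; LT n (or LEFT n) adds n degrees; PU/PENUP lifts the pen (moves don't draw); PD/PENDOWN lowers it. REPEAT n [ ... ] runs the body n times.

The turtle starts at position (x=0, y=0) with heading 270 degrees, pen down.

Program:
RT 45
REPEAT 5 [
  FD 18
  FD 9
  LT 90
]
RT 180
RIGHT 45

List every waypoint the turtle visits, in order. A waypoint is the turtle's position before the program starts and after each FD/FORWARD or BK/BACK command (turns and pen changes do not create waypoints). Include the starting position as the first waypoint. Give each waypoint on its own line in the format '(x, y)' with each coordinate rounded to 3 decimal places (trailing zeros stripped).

Executing turtle program step by step:
Start: pos=(0,0), heading=270, pen down
RT 45: heading 270 -> 225
REPEAT 5 [
  -- iteration 1/5 --
  FD 18: (0,0) -> (-12.728,-12.728) [heading=225, draw]
  FD 9: (-12.728,-12.728) -> (-19.092,-19.092) [heading=225, draw]
  LT 90: heading 225 -> 315
  -- iteration 2/5 --
  FD 18: (-19.092,-19.092) -> (-6.364,-31.82) [heading=315, draw]
  FD 9: (-6.364,-31.82) -> (0,-38.184) [heading=315, draw]
  LT 90: heading 315 -> 45
  -- iteration 3/5 --
  FD 18: (0,-38.184) -> (12.728,-25.456) [heading=45, draw]
  FD 9: (12.728,-25.456) -> (19.092,-19.092) [heading=45, draw]
  LT 90: heading 45 -> 135
  -- iteration 4/5 --
  FD 18: (19.092,-19.092) -> (6.364,-6.364) [heading=135, draw]
  FD 9: (6.364,-6.364) -> (0,0) [heading=135, draw]
  LT 90: heading 135 -> 225
  -- iteration 5/5 --
  FD 18: (0,0) -> (-12.728,-12.728) [heading=225, draw]
  FD 9: (-12.728,-12.728) -> (-19.092,-19.092) [heading=225, draw]
  LT 90: heading 225 -> 315
]
RT 180: heading 315 -> 135
RT 45: heading 135 -> 90
Final: pos=(-19.092,-19.092), heading=90, 10 segment(s) drawn
Waypoints (11 total):
(0, 0)
(-12.728, -12.728)
(-19.092, -19.092)
(-6.364, -31.82)
(0, -38.184)
(12.728, -25.456)
(19.092, -19.092)
(6.364, -6.364)
(0, 0)
(-12.728, -12.728)
(-19.092, -19.092)

Answer: (0, 0)
(-12.728, -12.728)
(-19.092, -19.092)
(-6.364, -31.82)
(0, -38.184)
(12.728, -25.456)
(19.092, -19.092)
(6.364, -6.364)
(0, 0)
(-12.728, -12.728)
(-19.092, -19.092)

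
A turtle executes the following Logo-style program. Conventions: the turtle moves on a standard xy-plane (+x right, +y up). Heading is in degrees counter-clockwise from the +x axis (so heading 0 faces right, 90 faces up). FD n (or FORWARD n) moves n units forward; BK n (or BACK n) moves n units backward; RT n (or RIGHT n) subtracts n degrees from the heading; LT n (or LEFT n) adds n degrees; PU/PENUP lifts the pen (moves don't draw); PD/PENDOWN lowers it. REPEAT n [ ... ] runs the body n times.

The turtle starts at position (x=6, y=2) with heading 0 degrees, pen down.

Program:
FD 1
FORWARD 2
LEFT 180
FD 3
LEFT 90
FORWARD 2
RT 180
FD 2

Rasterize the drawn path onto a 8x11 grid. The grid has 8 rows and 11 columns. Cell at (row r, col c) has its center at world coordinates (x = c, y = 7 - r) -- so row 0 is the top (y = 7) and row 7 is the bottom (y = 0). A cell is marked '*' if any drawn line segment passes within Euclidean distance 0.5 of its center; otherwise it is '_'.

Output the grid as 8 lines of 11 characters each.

Segment 0: (6,2) -> (7,2)
Segment 1: (7,2) -> (9,2)
Segment 2: (9,2) -> (6,2)
Segment 3: (6,2) -> (6,0)
Segment 4: (6,0) -> (6,2)

Answer: ___________
___________
___________
___________
___________
______****_
______*____
______*____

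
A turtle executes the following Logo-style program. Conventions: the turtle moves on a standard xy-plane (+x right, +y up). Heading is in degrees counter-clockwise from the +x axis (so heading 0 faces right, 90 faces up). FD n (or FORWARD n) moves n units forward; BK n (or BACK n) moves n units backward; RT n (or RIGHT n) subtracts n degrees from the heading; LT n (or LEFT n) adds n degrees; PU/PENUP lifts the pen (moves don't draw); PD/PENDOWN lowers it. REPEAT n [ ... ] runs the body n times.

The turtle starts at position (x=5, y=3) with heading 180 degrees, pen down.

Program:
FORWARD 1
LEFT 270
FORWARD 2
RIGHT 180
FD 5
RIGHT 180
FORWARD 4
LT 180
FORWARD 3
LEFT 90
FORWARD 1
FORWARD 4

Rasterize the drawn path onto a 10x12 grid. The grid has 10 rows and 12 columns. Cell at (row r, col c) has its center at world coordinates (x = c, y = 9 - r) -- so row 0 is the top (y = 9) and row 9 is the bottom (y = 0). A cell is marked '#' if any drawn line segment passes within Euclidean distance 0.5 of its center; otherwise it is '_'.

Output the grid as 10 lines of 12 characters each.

Segment 0: (5,3) -> (4,3)
Segment 1: (4,3) -> (4,5)
Segment 2: (4,5) -> (4,0)
Segment 3: (4,0) -> (4,4)
Segment 4: (4,4) -> (4,1)
Segment 5: (4,1) -> (5,1)
Segment 6: (5,1) -> (9,1)

Answer: ____________
____________
____________
____________
____#_______
____#_______
____##______
____#_______
____######__
____#_______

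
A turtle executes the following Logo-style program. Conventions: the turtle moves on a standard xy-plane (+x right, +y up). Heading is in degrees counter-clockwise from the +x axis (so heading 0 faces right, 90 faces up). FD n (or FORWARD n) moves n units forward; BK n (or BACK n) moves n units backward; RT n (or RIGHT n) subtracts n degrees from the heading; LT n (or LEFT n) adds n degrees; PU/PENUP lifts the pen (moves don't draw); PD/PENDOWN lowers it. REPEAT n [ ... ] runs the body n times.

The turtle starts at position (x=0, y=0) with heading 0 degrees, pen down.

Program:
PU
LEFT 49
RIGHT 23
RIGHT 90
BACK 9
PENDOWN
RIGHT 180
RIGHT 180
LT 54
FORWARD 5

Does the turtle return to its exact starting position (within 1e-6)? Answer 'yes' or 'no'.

Executing turtle program step by step:
Start: pos=(0,0), heading=0, pen down
PU: pen up
LT 49: heading 0 -> 49
RT 23: heading 49 -> 26
RT 90: heading 26 -> 296
BK 9: (0,0) -> (-3.945,8.089) [heading=296, move]
PD: pen down
RT 180: heading 296 -> 116
RT 180: heading 116 -> 296
LT 54: heading 296 -> 350
FD 5: (-3.945,8.089) -> (0.979,7.221) [heading=350, draw]
Final: pos=(0.979,7.221), heading=350, 1 segment(s) drawn

Start position: (0, 0)
Final position: (0.979, 7.221)
Distance = 7.287; >= 1e-6 -> NOT closed

Answer: no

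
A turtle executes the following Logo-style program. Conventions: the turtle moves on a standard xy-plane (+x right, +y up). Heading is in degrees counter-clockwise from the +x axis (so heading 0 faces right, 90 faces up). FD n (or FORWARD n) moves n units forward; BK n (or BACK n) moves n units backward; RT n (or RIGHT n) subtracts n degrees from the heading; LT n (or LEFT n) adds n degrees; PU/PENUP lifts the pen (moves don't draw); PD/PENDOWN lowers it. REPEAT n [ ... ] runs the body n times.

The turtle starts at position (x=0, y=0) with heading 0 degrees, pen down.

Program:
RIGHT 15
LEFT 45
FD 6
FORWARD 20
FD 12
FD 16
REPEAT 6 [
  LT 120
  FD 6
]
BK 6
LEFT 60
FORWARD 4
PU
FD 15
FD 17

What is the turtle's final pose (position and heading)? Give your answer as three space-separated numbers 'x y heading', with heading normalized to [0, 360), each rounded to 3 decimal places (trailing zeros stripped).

Answer: 41.569 60 90

Derivation:
Executing turtle program step by step:
Start: pos=(0,0), heading=0, pen down
RT 15: heading 0 -> 345
LT 45: heading 345 -> 30
FD 6: (0,0) -> (5.196,3) [heading=30, draw]
FD 20: (5.196,3) -> (22.517,13) [heading=30, draw]
FD 12: (22.517,13) -> (32.909,19) [heading=30, draw]
FD 16: (32.909,19) -> (46.765,27) [heading=30, draw]
REPEAT 6 [
  -- iteration 1/6 --
  LT 120: heading 30 -> 150
  FD 6: (46.765,27) -> (41.569,30) [heading=150, draw]
  -- iteration 2/6 --
  LT 120: heading 150 -> 270
  FD 6: (41.569,30) -> (41.569,24) [heading=270, draw]
  -- iteration 3/6 --
  LT 120: heading 270 -> 30
  FD 6: (41.569,24) -> (46.765,27) [heading=30, draw]
  -- iteration 4/6 --
  LT 120: heading 30 -> 150
  FD 6: (46.765,27) -> (41.569,30) [heading=150, draw]
  -- iteration 5/6 --
  LT 120: heading 150 -> 270
  FD 6: (41.569,30) -> (41.569,24) [heading=270, draw]
  -- iteration 6/6 --
  LT 120: heading 270 -> 30
  FD 6: (41.569,24) -> (46.765,27) [heading=30, draw]
]
BK 6: (46.765,27) -> (41.569,24) [heading=30, draw]
LT 60: heading 30 -> 90
FD 4: (41.569,24) -> (41.569,28) [heading=90, draw]
PU: pen up
FD 15: (41.569,28) -> (41.569,43) [heading=90, move]
FD 17: (41.569,43) -> (41.569,60) [heading=90, move]
Final: pos=(41.569,60), heading=90, 12 segment(s) drawn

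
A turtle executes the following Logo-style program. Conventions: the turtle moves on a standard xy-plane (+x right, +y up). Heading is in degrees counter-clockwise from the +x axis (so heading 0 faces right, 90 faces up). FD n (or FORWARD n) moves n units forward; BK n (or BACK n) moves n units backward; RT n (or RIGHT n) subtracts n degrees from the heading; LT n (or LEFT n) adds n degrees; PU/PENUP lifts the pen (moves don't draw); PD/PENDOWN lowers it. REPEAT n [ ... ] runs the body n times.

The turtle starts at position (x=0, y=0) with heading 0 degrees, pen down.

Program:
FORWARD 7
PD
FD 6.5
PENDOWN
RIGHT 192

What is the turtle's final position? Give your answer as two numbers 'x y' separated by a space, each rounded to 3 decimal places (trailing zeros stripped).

Executing turtle program step by step:
Start: pos=(0,0), heading=0, pen down
FD 7: (0,0) -> (7,0) [heading=0, draw]
PD: pen down
FD 6.5: (7,0) -> (13.5,0) [heading=0, draw]
PD: pen down
RT 192: heading 0 -> 168
Final: pos=(13.5,0), heading=168, 2 segment(s) drawn

Answer: 13.5 0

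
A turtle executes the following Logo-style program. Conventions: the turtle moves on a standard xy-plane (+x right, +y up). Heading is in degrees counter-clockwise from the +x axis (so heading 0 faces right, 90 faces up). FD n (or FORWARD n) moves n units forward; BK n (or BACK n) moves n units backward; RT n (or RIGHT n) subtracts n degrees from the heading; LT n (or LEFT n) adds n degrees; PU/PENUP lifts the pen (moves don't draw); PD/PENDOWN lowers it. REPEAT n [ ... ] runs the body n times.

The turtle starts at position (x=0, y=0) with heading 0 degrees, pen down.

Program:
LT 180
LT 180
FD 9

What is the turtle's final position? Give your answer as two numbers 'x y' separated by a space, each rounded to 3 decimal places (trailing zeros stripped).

Answer: 9 0

Derivation:
Executing turtle program step by step:
Start: pos=(0,0), heading=0, pen down
LT 180: heading 0 -> 180
LT 180: heading 180 -> 0
FD 9: (0,0) -> (9,0) [heading=0, draw]
Final: pos=(9,0), heading=0, 1 segment(s) drawn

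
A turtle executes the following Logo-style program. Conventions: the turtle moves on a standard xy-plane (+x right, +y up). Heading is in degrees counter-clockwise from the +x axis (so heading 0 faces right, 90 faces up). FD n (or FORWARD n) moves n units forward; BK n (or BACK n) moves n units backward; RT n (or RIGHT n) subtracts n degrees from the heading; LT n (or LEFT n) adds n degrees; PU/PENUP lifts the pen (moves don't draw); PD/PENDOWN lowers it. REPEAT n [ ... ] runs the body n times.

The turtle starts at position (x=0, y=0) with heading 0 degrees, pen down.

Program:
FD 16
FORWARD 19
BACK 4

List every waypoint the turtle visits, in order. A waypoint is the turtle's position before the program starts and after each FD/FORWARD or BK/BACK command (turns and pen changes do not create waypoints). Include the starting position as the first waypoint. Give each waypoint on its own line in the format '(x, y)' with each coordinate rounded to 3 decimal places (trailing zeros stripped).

Executing turtle program step by step:
Start: pos=(0,0), heading=0, pen down
FD 16: (0,0) -> (16,0) [heading=0, draw]
FD 19: (16,0) -> (35,0) [heading=0, draw]
BK 4: (35,0) -> (31,0) [heading=0, draw]
Final: pos=(31,0), heading=0, 3 segment(s) drawn
Waypoints (4 total):
(0, 0)
(16, 0)
(35, 0)
(31, 0)

Answer: (0, 0)
(16, 0)
(35, 0)
(31, 0)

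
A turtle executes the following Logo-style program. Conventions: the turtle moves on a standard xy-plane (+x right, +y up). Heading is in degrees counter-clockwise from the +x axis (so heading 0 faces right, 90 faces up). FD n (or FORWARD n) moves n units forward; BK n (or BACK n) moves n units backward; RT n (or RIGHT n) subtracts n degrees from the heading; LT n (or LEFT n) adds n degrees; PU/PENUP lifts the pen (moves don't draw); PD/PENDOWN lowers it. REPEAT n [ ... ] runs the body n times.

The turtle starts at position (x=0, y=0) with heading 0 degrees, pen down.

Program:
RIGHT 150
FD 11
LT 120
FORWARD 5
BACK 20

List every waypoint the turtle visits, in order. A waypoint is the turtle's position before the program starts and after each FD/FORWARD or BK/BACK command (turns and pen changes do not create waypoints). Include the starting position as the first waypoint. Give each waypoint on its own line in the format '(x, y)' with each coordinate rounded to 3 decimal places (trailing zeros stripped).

Answer: (0, 0)
(-9.526, -5.5)
(-5.196, -8)
(-22.517, 2)

Derivation:
Executing turtle program step by step:
Start: pos=(0,0), heading=0, pen down
RT 150: heading 0 -> 210
FD 11: (0,0) -> (-9.526,-5.5) [heading=210, draw]
LT 120: heading 210 -> 330
FD 5: (-9.526,-5.5) -> (-5.196,-8) [heading=330, draw]
BK 20: (-5.196,-8) -> (-22.517,2) [heading=330, draw]
Final: pos=(-22.517,2), heading=330, 3 segment(s) drawn
Waypoints (4 total):
(0, 0)
(-9.526, -5.5)
(-5.196, -8)
(-22.517, 2)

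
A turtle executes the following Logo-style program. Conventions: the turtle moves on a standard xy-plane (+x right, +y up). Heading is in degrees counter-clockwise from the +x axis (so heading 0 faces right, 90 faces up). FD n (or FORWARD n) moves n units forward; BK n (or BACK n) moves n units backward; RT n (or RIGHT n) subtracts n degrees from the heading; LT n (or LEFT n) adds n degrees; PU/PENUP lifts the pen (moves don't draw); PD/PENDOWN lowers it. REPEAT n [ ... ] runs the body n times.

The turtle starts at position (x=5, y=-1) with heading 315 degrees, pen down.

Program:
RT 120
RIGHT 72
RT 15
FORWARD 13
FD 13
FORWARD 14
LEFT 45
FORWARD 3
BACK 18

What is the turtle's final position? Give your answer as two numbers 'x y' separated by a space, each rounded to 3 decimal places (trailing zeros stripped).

Executing turtle program step by step:
Start: pos=(5,-1), heading=315, pen down
RT 120: heading 315 -> 195
RT 72: heading 195 -> 123
RT 15: heading 123 -> 108
FD 13: (5,-1) -> (0.983,11.364) [heading=108, draw]
FD 13: (0.983,11.364) -> (-3.034,23.727) [heading=108, draw]
FD 14: (-3.034,23.727) -> (-7.361,37.042) [heading=108, draw]
LT 45: heading 108 -> 153
FD 3: (-7.361,37.042) -> (-10.034,38.404) [heading=153, draw]
BK 18: (-10.034,38.404) -> (6.004,30.232) [heading=153, draw]
Final: pos=(6.004,30.232), heading=153, 5 segment(s) drawn

Answer: 6.004 30.232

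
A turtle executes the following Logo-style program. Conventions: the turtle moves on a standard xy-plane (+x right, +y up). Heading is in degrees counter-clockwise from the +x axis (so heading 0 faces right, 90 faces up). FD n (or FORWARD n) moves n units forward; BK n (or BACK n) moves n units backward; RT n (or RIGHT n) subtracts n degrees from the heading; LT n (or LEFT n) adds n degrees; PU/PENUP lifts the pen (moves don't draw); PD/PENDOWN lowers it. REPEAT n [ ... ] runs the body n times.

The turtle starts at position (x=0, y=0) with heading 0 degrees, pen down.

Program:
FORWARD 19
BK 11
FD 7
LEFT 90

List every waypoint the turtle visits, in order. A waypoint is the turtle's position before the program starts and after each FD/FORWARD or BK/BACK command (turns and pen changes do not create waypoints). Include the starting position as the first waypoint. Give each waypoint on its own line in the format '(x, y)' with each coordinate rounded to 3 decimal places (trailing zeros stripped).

Executing turtle program step by step:
Start: pos=(0,0), heading=0, pen down
FD 19: (0,0) -> (19,0) [heading=0, draw]
BK 11: (19,0) -> (8,0) [heading=0, draw]
FD 7: (8,0) -> (15,0) [heading=0, draw]
LT 90: heading 0 -> 90
Final: pos=(15,0), heading=90, 3 segment(s) drawn
Waypoints (4 total):
(0, 0)
(19, 0)
(8, 0)
(15, 0)

Answer: (0, 0)
(19, 0)
(8, 0)
(15, 0)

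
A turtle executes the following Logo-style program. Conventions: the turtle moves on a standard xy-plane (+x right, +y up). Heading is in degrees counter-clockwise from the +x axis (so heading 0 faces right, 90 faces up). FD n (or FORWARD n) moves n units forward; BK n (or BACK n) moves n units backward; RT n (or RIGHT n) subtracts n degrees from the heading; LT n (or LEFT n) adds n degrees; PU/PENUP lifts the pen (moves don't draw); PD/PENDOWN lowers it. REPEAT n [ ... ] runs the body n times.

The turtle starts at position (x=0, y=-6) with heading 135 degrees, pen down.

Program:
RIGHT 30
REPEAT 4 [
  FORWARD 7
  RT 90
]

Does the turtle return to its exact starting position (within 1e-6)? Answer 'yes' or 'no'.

Answer: yes

Derivation:
Executing turtle program step by step:
Start: pos=(0,-6), heading=135, pen down
RT 30: heading 135 -> 105
REPEAT 4 [
  -- iteration 1/4 --
  FD 7: (0,-6) -> (-1.812,0.761) [heading=105, draw]
  RT 90: heading 105 -> 15
  -- iteration 2/4 --
  FD 7: (-1.812,0.761) -> (4.95,2.573) [heading=15, draw]
  RT 90: heading 15 -> 285
  -- iteration 3/4 --
  FD 7: (4.95,2.573) -> (6.761,-4.188) [heading=285, draw]
  RT 90: heading 285 -> 195
  -- iteration 4/4 --
  FD 7: (6.761,-4.188) -> (0,-6) [heading=195, draw]
  RT 90: heading 195 -> 105
]
Final: pos=(0,-6), heading=105, 4 segment(s) drawn

Start position: (0, -6)
Final position: (0, -6)
Distance = 0; < 1e-6 -> CLOSED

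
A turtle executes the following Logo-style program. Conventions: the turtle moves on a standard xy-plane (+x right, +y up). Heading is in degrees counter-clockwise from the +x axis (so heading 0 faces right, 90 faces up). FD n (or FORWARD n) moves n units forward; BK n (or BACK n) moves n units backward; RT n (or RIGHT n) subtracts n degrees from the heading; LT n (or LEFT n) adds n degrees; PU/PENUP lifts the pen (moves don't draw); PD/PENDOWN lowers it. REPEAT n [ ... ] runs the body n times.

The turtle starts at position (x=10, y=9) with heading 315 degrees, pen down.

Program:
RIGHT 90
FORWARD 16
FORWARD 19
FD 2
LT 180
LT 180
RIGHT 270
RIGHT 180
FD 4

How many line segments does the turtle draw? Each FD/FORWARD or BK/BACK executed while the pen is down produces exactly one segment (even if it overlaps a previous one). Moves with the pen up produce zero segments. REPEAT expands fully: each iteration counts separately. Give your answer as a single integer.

Executing turtle program step by step:
Start: pos=(10,9), heading=315, pen down
RT 90: heading 315 -> 225
FD 16: (10,9) -> (-1.314,-2.314) [heading=225, draw]
FD 19: (-1.314,-2.314) -> (-14.749,-15.749) [heading=225, draw]
FD 2: (-14.749,-15.749) -> (-16.163,-17.163) [heading=225, draw]
LT 180: heading 225 -> 45
LT 180: heading 45 -> 225
RT 270: heading 225 -> 315
RT 180: heading 315 -> 135
FD 4: (-16.163,-17.163) -> (-18.991,-14.335) [heading=135, draw]
Final: pos=(-18.991,-14.335), heading=135, 4 segment(s) drawn
Segments drawn: 4

Answer: 4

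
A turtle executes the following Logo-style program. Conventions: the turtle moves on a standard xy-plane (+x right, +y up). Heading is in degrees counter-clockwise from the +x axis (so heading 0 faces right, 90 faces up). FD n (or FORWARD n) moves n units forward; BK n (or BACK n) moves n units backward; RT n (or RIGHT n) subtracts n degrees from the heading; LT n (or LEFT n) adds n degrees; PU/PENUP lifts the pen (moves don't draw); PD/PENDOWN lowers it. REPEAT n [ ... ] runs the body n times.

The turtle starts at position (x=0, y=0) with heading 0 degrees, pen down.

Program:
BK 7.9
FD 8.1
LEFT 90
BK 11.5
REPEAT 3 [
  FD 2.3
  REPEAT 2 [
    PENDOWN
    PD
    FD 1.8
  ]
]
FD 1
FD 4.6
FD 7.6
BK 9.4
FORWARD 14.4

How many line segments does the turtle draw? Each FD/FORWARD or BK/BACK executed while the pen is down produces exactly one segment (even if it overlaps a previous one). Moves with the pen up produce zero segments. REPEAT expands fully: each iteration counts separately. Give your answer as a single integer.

Executing turtle program step by step:
Start: pos=(0,0), heading=0, pen down
BK 7.9: (0,0) -> (-7.9,0) [heading=0, draw]
FD 8.1: (-7.9,0) -> (0.2,0) [heading=0, draw]
LT 90: heading 0 -> 90
BK 11.5: (0.2,0) -> (0.2,-11.5) [heading=90, draw]
REPEAT 3 [
  -- iteration 1/3 --
  FD 2.3: (0.2,-11.5) -> (0.2,-9.2) [heading=90, draw]
  REPEAT 2 [
    -- iteration 1/2 --
    PD: pen down
    PD: pen down
    FD 1.8: (0.2,-9.2) -> (0.2,-7.4) [heading=90, draw]
    -- iteration 2/2 --
    PD: pen down
    PD: pen down
    FD 1.8: (0.2,-7.4) -> (0.2,-5.6) [heading=90, draw]
  ]
  -- iteration 2/3 --
  FD 2.3: (0.2,-5.6) -> (0.2,-3.3) [heading=90, draw]
  REPEAT 2 [
    -- iteration 1/2 --
    PD: pen down
    PD: pen down
    FD 1.8: (0.2,-3.3) -> (0.2,-1.5) [heading=90, draw]
    -- iteration 2/2 --
    PD: pen down
    PD: pen down
    FD 1.8: (0.2,-1.5) -> (0.2,0.3) [heading=90, draw]
  ]
  -- iteration 3/3 --
  FD 2.3: (0.2,0.3) -> (0.2,2.6) [heading=90, draw]
  REPEAT 2 [
    -- iteration 1/2 --
    PD: pen down
    PD: pen down
    FD 1.8: (0.2,2.6) -> (0.2,4.4) [heading=90, draw]
    -- iteration 2/2 --
    PD: pen down
    PD: pen down
    FD 1.8: (0.2,4.4) -> (0.2,6.2) [heading=90, draw]
  ]
]
FD 1: (0.2,6.2) -> (0.2,7.2) [heading=90, draw]
FD 4.6: (0.2,7.2) -> (0.2,11.8) [heading=90, draw]
FD 7.6: (0.2,11.8) -> (0.2,19.4) [heading=90, draw]
BK 9.4: (0.2,19.4) -> (0.2,10) [heading=90, draw]
FD 14.4: (0.2,10) -> (0.2,24.4) [heading=90, draw]
Final: pos=(0.2,24.4), heading=90, 17 segment(s) drawn
Segments drawn: 17

Answer: 17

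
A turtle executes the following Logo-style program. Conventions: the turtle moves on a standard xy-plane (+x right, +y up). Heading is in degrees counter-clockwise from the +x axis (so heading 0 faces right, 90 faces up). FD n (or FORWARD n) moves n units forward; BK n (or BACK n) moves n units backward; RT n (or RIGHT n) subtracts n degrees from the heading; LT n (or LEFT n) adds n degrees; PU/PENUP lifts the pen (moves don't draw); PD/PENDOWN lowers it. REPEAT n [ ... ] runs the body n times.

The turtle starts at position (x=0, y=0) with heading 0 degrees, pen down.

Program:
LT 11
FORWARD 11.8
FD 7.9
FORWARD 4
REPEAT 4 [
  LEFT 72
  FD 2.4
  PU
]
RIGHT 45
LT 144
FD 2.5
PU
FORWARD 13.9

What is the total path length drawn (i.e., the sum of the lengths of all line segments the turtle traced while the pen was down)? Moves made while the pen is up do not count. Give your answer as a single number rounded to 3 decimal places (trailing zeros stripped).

Executing turtle program step by step:
Start: pos=(0,0), heading=0, pen down
LT 11: heading 0 -> 11
FD 11.8: (0,0) -> (11.583,2.252) [heading=11, draw]
FD 7.9: (11.583,2.252) -> (19.338,3.759) [heading=11, draw]
FD 4: (19.338,3.759) -> (23.265,4.522) [heading=11, draw]
REPEAT 4 [
  -- iteration 1/4 --
  LT 72: heading 11 -> 83
  FD 2.4: (23.265,4.522) -> (23.557,6.904) [heading=83, draw]
  PU: pen up
  -- iteration 2/4 --
  LT 72: heading 83 -> 155
  FD 2.4: (23.557,6.904) -> (21.382,7.919) [heading=155, move]
  PU: pen up
  -- iteration 3/4 --
  LT 72: heading 155 -> 227
  FD 2.4: (21.382,7.919) -> (19.745,6.163) [heading=227, move]
  PU: pen up
  -- iteration 4/4 --
  LT 72: heading 227 -> 299
  FD 2.4: (19.745,6.163) -> (20.909,4.064) [heading=299, move]
  PU: pen up
]
RT 45: heading 299 -> 254
LT 144: heading 254 -> 38
FD 2.5: (20.909,4.064) -> (22.879,5.603) [heading=38, move]
PU: pen up
FD 13.9: (22.879,5.603) -> (33.832,14.161) [heading=38, move]
Final: pos=(33.832,14.161), heading=38, 4 segment(s) drawn

Segment lengths:
  seg 1: (0,0) -> (11.583,2.252), length = 11.8
  seg 2: (11.583,2.252) -> (19.338,3.759), length = 7.9
  seg 3: (19.338,3.759) -> (23.265,4.522), length = 4
  seg 4: (23.265,4.522) -> (23.557,6.904), length = 2.4
Total = 26.1

Answer: 26.1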